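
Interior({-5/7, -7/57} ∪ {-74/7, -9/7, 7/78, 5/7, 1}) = ∅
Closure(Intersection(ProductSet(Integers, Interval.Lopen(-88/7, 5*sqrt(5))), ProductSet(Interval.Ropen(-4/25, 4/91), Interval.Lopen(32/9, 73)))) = ProductSet(Range(0, 1, 1), Interval(32/9, 5*sqrt(5)))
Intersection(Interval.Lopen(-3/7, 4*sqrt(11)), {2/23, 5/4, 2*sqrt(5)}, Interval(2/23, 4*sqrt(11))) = {2/23, 5/4, 2*sqrt(5)}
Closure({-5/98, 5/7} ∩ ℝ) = {-5/98, 5/7}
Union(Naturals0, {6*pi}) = Union({6*pi}, Naturals0)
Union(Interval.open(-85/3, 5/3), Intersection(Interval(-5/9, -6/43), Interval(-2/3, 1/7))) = Interval.open(-85/3, 5/3)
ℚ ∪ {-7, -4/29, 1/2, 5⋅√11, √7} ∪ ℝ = ℝ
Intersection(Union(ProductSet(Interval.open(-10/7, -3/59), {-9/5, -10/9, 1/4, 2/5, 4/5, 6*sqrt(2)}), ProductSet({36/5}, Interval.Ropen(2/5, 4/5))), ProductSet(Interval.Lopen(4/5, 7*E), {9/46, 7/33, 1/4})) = EmptySet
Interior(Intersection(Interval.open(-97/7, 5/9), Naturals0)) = EmptySet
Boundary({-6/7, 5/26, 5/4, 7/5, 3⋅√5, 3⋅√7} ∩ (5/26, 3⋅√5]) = {5/4, 7/5, 3⋅√5}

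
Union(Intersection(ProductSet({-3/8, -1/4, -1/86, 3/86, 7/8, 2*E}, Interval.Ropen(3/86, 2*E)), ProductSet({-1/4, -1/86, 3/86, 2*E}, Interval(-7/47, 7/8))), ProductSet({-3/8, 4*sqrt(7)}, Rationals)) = Union(ProductSet({-3/8, 4*sqrt(7)}, Rationals), ProductSet({-1/4, -1/86, 3/86, 2*E}, Interval(3/86, 7/8)))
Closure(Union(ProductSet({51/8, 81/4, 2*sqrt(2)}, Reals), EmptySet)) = ProductSet({51/8, 81/4, 2*sqrt(2)}, Reals)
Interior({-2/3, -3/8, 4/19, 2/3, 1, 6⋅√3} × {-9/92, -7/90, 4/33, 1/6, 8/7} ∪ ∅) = ∅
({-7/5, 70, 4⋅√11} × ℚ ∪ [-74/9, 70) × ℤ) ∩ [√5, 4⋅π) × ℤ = [√5, 4⋅π) × ℤ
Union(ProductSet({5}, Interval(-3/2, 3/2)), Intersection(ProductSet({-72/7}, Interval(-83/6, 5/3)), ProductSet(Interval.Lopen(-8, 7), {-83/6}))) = ProductSet({5}, Interval(-3/2, 3/2))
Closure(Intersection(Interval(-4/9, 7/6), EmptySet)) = EmptySet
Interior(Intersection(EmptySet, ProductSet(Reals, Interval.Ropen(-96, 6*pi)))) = EmptySet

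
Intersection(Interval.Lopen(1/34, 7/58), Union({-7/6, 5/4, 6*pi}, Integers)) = EmptySet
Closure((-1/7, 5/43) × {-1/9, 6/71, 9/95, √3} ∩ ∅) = ∅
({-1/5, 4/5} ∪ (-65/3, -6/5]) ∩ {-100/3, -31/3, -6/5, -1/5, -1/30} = {-31/3, -6/5, -1/5}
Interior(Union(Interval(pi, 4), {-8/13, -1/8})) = Interval.open(pi, 4)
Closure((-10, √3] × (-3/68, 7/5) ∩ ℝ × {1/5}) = [-10, √3] × {1/5}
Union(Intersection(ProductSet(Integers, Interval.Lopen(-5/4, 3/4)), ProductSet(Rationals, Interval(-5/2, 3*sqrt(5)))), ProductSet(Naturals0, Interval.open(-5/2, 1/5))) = Union(ProductSet(Integers, Interval.Lopen(-5/4, 3/4)), ProductSet(Naturals0, Interval.open(-5/2, 1/5)))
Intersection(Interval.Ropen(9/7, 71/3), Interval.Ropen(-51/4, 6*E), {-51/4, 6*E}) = EmptySet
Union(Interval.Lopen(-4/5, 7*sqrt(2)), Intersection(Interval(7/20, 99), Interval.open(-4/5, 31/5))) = Interval.Lopen(-4/5, 7*sqrt(2))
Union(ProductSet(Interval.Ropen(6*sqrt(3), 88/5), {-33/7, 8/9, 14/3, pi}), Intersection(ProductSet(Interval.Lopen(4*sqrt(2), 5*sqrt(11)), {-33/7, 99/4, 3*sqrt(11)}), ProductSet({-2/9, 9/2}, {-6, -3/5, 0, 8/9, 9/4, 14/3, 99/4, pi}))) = ProductSet(Interval.Ropen(6*sqrt(3), 88/5), {-33/7, 8/9, 14/3, pi})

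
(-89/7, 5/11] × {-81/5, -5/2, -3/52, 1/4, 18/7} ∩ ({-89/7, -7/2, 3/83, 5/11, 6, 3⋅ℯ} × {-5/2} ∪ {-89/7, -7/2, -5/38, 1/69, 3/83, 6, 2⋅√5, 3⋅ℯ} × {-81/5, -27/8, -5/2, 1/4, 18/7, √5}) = ({-7/2, 3/83, 5/11} × {-5/2}) ∪ ({-7/2, -5/38, 1/69, 3/83} × {-81/5, -5/2, 1/4, 18/7})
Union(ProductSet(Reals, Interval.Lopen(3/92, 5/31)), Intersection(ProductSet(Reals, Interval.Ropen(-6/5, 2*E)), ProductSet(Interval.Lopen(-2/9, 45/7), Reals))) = Union(ProductSet(Interval.Lopen(-2/9, 45/7), Interval.Ropen(-6/5, 2*E)), ProductSet(Reals, Interval.Lopen(3/92, 5/31)))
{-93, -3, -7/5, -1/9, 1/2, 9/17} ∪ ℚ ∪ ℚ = ℚ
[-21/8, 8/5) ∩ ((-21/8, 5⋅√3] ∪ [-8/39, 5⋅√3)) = (-21/8, 8/5)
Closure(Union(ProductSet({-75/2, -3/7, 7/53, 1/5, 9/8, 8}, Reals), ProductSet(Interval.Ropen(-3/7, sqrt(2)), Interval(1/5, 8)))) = Union(ProductSet({-75/2, -3/7, 7/53, 1/5, 9/8, 8}, Interval(-oo, oo)), ProductSet(Interval(-3/7, sqrt(2)), Interval(1/5, 8)))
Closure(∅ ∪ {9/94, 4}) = {9/94, 4}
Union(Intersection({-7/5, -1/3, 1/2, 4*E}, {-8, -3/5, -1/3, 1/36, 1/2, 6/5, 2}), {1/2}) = {-1/3, 1/2}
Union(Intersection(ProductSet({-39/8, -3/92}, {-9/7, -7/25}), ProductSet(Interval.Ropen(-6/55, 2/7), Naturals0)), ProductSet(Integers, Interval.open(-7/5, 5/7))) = ProductSet(Integers, Interval.open(-7/5, 5/7))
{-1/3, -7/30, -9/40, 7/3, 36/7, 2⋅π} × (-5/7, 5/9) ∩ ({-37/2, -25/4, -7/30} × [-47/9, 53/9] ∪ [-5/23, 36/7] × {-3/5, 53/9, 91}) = ({7/3, 36/7} × {-3/5}) ∪ ({-7/30} × (-5/7, 5/9))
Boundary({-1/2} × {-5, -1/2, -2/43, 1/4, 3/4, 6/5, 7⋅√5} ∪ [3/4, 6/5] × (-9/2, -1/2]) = ({3/4, 6/5} × [-9/2, -1/2]) ∪ ([3/4, 6/5] × {-9/2, -1/2}) ∪ ({-1/2} × {-5, -1/2, -2/43, 1/4, 3/4, 6/5, 7⋅√5})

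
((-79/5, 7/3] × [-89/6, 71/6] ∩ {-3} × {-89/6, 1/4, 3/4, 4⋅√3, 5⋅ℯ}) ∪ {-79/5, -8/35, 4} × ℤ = ({-79/5, -8/35, 4} × ℤ) ∪ ({-3} × {-89/6, 1/4, 3/4, 4⋅√3})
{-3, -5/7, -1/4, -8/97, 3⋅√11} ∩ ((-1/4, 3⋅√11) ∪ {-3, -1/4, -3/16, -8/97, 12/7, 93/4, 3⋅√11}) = {-3, -1/4, -8/97, 3⋅√11}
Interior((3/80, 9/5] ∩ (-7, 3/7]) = (3/80, 3/7)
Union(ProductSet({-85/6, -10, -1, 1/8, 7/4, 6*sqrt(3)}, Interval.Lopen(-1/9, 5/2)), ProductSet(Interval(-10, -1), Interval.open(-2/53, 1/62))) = Union(ProductSet({-85/6, -10, -1, 1/8, 7/4, 6*sqrt(3)}, Interval.Lopen(-1/9, 5/2)), ProductSet(Interval(-10, -1), Interval.open(-2/53, 1/62)))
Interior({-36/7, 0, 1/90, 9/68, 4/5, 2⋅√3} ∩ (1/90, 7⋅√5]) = ∅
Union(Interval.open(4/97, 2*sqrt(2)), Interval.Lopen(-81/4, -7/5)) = Union(Interval.Lopen(-81/4, -7/5), Interval.open(4/97, 2*sqrt(2)))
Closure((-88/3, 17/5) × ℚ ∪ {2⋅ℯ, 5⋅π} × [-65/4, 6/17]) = ([-88/3, 17/5] × ℝ) ∪ ({2⋅ℯ, 5⋅π} × [-65/4, 6/17])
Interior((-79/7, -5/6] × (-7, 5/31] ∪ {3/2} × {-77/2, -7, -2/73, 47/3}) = (-79/7, -5/6) × (-7, 5/31)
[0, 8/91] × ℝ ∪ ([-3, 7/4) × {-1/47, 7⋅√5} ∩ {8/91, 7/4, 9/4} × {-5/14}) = [0, 8/91] × ℝ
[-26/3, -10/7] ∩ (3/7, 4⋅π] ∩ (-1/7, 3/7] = ∅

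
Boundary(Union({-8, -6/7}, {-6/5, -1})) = {-8, -6/5, -1, -6/7}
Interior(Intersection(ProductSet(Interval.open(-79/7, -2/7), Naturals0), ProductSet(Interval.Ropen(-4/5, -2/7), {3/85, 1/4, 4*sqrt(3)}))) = EmptySet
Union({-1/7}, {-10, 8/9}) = {-10, -1/7, 8/9}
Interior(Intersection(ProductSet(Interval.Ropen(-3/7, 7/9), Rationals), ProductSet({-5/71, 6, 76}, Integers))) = EmptySet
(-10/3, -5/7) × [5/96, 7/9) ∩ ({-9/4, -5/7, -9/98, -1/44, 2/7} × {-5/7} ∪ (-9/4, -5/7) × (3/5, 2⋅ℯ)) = (-9/4, -5/7) × (3/5, 7/9)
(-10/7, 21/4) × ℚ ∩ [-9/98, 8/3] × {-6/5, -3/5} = [-9/98, 8/3] × {-6/5, -3/5}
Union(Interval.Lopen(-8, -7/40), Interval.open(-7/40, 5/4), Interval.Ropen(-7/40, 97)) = Interval.open(-8, 97)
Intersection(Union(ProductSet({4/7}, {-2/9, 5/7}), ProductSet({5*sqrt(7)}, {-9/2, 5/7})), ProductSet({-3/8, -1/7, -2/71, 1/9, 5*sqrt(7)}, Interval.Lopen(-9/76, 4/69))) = EmptySet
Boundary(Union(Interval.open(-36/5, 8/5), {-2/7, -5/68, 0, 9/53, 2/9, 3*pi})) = {-36/5, 8/5, 3*pi}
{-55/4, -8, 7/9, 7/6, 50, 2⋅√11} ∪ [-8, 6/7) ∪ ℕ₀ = {-55/4, 7/6, 2⋅√11} ∪ [-8, 6/7) ∪ ℕ₀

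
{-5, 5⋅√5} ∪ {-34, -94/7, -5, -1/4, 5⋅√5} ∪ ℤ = ℤ ∪ {-94/7, -1/4, 5⋅√5}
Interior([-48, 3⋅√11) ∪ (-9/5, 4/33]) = (-48, 3⋅√11)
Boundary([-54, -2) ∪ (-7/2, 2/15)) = {-54, 2/15}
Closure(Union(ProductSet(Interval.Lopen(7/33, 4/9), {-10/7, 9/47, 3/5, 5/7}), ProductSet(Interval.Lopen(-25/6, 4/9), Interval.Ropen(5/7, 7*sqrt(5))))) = Union(ProductSet({-25/6, 4/9}, Interval(5/7, 7*sqrt(5))), ProductSet(Interval(-25/6, 4/9), {5/7, 7*sqrt(5)}), ProductSet(Interval.Lopen(-25/6, 4/9), Interval.Ropen(5/7, 7*sqrt(5))), ProductSet(Interval(7/33, 4/9), {-10/7, 9/47, 3/5, 5/7}))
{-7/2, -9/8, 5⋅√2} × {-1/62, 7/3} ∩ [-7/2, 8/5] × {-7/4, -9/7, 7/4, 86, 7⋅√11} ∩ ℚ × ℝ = ∅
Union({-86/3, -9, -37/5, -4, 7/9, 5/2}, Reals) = Reals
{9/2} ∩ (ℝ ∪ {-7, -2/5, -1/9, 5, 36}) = {9/2}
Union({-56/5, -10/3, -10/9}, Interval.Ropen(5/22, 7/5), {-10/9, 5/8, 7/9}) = Union({-56/5, -10/3, -10/9}, Interval.Ropen(5/22, 7/5))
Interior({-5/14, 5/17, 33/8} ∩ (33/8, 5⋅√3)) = ∅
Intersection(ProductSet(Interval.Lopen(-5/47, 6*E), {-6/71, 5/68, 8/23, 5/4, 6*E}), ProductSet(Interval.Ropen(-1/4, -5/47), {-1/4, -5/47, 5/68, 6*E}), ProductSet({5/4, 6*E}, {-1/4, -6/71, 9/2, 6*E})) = EmptySet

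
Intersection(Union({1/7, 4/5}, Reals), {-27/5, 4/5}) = {-27/5, 4/5}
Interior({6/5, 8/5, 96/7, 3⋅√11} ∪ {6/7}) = ∅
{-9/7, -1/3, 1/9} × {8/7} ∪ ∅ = {-9/7, -1/3, 1/9} × {8/7}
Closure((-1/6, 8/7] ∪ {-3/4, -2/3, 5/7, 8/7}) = {-3/4, -2/3} ∪ [-1/6, 8/7]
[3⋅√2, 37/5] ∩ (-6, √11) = ∅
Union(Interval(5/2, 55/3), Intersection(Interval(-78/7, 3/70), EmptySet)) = Interval(5/2, 55/3)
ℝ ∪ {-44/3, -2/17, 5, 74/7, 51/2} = ℝ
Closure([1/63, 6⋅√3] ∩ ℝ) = [1/63, 6⋅√3]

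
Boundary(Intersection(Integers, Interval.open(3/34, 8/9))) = EmptySet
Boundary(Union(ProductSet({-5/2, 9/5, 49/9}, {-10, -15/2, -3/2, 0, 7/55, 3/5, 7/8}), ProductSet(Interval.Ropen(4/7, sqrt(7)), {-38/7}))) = Union(ProductSet({-5/2, 9/5, 49/9}, {-10, -15/2, -3/2, 0, 7/55, 3/5, 7/8}), ProductSet(Interval(4/7, sqrt(7)), {-38/7}))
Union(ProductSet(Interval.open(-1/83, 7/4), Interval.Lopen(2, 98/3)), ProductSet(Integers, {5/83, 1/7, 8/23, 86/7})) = Union(ProductSet(Integers, {5/83, 1/7, 8/23, 86/7}), ProductSet(Interval.open(-1/83, 7/4), Interval.Lopen(2, 98/3)))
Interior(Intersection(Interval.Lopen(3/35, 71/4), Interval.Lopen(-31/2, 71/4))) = Interval.open(3/35, 71/4)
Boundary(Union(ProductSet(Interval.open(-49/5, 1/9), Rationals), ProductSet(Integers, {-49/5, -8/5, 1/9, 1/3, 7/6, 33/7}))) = Union(ProductSet(Integers, {-49/5, -8/5, 1/9, 1/3, 7/6, 33/7}), ProductSet(Interval(-49/5, 1/9), Reals))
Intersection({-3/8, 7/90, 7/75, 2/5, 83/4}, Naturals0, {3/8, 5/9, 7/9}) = EmptySet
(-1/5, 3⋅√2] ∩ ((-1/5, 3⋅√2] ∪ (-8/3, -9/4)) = (-1/5, 3⋅√2]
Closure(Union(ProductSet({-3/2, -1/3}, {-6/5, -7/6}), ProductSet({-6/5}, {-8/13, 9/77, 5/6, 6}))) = Union(ProductSet({-6/5}, {-8/13, 9/77, 5/6, 6}), ProductSet({-3/2, -1/3}, {-6/5, -7/6}))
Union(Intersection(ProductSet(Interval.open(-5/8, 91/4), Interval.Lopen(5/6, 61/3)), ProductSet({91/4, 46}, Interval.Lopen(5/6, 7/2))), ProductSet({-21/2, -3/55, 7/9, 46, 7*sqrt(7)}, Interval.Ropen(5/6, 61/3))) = ProductSet({-21/2, -3/55, 7/9, 46, 7*sqrt(7)}, Interval.Ropen(5/6, 61/3))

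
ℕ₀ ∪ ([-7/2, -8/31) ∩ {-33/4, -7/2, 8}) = {-7/2} ∪ ℕ₀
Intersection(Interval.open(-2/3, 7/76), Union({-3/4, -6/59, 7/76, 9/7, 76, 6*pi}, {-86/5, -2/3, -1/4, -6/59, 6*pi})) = {-1/4, -6/59}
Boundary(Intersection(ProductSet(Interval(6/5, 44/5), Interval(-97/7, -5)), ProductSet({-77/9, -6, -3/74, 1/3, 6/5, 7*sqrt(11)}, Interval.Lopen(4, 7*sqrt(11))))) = EmptySet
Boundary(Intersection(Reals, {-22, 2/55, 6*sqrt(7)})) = {-22, 2/55, 6*sqrt(7)}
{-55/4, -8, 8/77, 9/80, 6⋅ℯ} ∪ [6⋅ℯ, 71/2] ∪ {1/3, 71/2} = {-55/4, -8, 8/77, 9/80, 1/3} ∪ [6⋅ℯ, 71/2]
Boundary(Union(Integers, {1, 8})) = Integers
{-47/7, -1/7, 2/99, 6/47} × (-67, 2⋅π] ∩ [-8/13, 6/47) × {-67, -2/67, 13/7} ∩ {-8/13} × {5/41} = ∅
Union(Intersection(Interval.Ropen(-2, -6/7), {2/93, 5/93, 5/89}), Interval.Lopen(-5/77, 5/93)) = Interval.Lopen(-5/77, 5/93)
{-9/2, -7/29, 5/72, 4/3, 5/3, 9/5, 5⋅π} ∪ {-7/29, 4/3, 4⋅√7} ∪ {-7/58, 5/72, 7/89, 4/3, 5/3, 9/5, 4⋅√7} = {-9/2, -7/29, -7/58, 5/72, 7/89, 4/3, 5/3, 9/5, 4⋅√7, 5⋅π}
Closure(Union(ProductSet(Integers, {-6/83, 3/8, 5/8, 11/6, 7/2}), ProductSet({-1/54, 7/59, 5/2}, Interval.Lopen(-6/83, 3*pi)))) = Union(ProductSet({-1/54, 7/59, 5/2}, Interval(-6/83, 3*pi)), ProductSet(Integers, {-6/83, 3/8, 5/8, 11/6, 7/2}))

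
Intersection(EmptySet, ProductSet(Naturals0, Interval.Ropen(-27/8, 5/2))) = EmptySet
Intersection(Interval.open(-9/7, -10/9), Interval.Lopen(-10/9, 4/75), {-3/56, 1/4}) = EmptySet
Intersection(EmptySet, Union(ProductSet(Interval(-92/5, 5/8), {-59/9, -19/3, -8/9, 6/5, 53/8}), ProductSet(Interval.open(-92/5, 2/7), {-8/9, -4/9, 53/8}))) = EmptySet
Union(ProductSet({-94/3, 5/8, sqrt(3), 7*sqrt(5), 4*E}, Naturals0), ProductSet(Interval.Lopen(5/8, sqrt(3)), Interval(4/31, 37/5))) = Union(ProductSet({-94/3, 5/8, sqrt(3), 7*sqrt(5), 4*E}, Naturals0), ProductSet(Interval.Lopen(5/8, sqrt(3)), Interval(4/31, 37/5)))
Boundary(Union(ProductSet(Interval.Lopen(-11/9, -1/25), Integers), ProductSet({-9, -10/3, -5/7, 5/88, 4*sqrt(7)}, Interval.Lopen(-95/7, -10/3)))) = Union(ProductSet({-9, -10/3, -5/7, 5/88, 4*sqrt(7)}, Interval(-95/7, -10/3)), ProductSet(Interval(-11/9, -1/25), Integers))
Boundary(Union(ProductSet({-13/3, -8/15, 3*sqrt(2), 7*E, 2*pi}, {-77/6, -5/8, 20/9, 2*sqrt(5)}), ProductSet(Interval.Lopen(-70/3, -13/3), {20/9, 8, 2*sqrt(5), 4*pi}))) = Union(ProductSet({-13/3, -8/15, 3*sqrt(2), 7*E, 2*pi}, {-77/6, -5/8, 20/9, 2*sqrt(5)}), ProductSet(Interval(-70/3, -13/3), {20/9, 8, 2*sqrt(5), 4*pi}))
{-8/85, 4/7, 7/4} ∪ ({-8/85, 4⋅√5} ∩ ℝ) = {-8/85, 4/7, 7/4, 4⋅√5}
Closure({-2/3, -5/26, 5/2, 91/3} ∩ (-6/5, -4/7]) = {-2/3}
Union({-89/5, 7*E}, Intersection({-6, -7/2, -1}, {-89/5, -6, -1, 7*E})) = {-89/5, -6, -1, 7*E}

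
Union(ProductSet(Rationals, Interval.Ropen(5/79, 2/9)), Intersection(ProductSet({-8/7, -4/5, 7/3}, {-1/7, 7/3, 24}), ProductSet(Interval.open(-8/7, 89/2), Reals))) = Union(ProductSet({-4/5, 7/3}, {-1/7, 7/3, 24}), ProductSet(Rationals, Interval.Ropen(5/79, 2/9)))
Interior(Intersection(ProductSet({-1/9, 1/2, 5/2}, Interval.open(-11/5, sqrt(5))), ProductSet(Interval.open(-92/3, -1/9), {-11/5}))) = EmptySet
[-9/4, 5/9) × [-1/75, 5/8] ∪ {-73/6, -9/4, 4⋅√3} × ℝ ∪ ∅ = ({-73/6, -9/4, 4⋅√3} × ℝ) ∪ ([-9/4, 5/9) × [-1/75, 5/8])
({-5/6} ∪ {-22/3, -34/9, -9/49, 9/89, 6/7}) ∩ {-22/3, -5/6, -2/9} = {-22/3, -5/6}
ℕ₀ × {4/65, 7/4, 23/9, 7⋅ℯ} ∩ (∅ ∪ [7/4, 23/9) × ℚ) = {2} × {4/65, 7/4, 23/9}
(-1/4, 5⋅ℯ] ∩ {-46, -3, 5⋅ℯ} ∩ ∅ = ∅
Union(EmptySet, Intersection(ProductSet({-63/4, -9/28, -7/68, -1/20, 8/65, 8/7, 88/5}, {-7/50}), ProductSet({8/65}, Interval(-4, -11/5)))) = EmptySet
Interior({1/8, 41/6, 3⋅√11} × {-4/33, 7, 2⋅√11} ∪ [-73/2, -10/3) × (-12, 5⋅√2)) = (-73/2, -10/3) × (-12, 5⋅√2)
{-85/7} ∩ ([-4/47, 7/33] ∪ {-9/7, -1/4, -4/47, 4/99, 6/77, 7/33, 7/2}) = ∅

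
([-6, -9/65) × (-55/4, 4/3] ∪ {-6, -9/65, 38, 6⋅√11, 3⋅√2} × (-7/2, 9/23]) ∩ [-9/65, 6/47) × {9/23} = {-9/65} × {9/23}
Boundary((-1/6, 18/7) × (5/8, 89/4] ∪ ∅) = ({-1/6, 18/7} × [5/8, 89/4]) ∪ ([-1/6, 18/7] × {5/8, 89/4})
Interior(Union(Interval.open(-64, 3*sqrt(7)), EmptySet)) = Interval.open(-64, 3*sqrt(7))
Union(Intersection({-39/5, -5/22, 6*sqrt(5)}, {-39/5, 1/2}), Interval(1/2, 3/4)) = Union({-39/5}, Interval(1/2, 3/4))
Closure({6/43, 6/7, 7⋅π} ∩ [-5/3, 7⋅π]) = {6/43, 6/7, 7⋅π}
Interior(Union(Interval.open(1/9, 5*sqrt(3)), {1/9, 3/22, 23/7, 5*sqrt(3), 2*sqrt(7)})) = Interval.open(1/9, 5*sqrt(3))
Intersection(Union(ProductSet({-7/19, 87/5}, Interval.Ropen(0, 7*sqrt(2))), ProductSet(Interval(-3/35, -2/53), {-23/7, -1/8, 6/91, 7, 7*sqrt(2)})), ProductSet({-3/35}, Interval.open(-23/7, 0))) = ProductSet({-3/35}, {-1/8})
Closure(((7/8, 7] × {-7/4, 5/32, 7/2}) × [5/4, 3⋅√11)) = ([7/8, 7] × {-7/4, 5/32, 7/2}) × [5/4, 3⋅√11]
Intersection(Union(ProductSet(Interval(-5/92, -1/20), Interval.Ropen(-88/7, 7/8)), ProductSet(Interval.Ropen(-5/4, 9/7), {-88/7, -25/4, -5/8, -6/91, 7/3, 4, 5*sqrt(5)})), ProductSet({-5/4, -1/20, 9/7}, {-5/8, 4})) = ProductSet({-5/4, -1/20}, {-5/8, 4})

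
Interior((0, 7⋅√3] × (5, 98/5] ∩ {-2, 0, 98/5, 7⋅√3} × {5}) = ∅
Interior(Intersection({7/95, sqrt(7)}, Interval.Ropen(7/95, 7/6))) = EmptySet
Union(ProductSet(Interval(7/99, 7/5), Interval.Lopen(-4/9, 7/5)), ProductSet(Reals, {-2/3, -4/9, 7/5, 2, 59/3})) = Union(ProductSet(Interval(7/99, 7/5), Interval.Lopen(-4/9, 7/5)), ProductSet(Reals, {-2/3, -4/9, 7/5, 2, 59/3}))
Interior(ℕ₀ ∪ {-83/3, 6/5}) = ∅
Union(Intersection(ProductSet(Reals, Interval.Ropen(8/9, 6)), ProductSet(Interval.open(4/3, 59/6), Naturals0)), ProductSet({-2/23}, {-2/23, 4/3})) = Union(ProductSet({-2/23}, {-2/23, 4/3}), ProductSet(Interval.open(4/3, 59/6), Range(1, 6, 1)))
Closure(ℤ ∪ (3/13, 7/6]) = ℤ ∪ [3/13, 7/6]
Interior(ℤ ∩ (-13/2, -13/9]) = ∅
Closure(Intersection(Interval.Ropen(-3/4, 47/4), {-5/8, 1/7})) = {-5/8, 1/7}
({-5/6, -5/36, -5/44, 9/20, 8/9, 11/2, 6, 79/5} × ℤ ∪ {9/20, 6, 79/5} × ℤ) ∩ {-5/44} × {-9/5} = ∅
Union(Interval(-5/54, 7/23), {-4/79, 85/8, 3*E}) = Union({85/8, 3*E}, Interval(-5/54, 7/23))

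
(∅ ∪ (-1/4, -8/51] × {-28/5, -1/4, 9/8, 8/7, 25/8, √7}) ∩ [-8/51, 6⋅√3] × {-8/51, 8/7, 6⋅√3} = {-8/51} × {8/7}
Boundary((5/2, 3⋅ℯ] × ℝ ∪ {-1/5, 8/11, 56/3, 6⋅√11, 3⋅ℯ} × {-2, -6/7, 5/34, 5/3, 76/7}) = ({5/2, 3⋅ℯ} × ℝ) ∪ ({-1/5, 8/11, 56/3, 6⋅√11, 3⋅ℯ} × {-2, -6/7, 5/34, 5/3, 76/7})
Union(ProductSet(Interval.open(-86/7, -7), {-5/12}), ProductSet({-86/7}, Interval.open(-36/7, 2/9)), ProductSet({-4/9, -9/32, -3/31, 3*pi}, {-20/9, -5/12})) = Union(ProductSet({-86/7}, Interval.open(-36/7, 2/9)), ProductSet({-4/9, -9/32, -3/31, 3*pi}, {-20/9, -5/12}), ProductSet(Interval.open(-86/7, -7), {-5/12}))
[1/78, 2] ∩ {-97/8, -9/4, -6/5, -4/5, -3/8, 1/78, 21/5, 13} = {1/78}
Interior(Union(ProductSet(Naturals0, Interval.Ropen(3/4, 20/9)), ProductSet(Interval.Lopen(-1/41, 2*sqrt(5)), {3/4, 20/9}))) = EmptySet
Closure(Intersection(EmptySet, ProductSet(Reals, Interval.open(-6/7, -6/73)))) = EmptySet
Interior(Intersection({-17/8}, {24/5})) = EmptySet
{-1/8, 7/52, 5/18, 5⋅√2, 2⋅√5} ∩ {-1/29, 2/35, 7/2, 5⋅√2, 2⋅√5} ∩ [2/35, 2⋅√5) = ∅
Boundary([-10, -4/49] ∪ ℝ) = ∅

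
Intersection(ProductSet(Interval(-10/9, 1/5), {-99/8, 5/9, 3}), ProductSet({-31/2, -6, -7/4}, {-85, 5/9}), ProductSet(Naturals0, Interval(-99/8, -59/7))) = EmptySet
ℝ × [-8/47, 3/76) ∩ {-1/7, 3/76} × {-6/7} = ∅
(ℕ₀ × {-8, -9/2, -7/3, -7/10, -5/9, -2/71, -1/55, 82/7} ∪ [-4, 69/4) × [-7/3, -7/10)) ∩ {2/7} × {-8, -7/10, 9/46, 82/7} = ∅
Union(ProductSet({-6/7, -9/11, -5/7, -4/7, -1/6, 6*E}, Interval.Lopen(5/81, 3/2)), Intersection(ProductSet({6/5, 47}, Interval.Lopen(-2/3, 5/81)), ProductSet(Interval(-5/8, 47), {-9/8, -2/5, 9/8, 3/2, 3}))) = Union(ProductSet({6/5, 47}, {-2/5}), ProductSet({-6/7, -9/11, -5/7, -4/7, -1/6, 6*E}, Interval.Lopen(5/81, 3/2)))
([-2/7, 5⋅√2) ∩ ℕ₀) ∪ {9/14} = {0, 1, …, 7} ∪ {9/14}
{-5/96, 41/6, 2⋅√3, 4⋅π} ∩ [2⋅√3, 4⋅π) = {41/6, 2⋅√3}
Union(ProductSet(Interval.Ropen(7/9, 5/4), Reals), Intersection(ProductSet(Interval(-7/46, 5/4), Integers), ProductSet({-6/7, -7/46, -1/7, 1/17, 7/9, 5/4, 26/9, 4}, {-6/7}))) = ProductSet(Interval.Ropen(7/9, 5/4), Reals)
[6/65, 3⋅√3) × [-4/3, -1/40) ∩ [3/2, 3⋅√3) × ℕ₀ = ∅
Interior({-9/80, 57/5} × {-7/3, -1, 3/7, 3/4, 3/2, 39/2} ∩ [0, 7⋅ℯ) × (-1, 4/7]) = ∅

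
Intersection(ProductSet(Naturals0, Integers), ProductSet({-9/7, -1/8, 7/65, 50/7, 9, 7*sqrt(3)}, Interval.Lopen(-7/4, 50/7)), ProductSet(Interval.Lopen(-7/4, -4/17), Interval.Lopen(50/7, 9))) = EmptySet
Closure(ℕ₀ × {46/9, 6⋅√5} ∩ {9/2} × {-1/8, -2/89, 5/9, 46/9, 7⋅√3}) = ∅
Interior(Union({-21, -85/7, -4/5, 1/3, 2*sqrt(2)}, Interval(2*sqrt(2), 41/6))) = Interval.open(2*sqrt(2), 41/6)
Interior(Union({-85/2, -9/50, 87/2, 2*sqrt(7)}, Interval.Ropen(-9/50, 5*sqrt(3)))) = Interval.open(-9/50, 5*sqrt(3))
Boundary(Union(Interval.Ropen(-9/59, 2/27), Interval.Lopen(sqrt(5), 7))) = {-9/59, 2/27, 7, sqrt(5)}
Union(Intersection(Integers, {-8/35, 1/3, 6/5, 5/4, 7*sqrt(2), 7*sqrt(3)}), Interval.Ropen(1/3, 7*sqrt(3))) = Interval.Ropen(1/3, 7*sqrt(3))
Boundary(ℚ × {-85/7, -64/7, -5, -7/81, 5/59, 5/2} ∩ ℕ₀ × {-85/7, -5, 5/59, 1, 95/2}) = ℕ₀ × {-85/7, -5, 5/59}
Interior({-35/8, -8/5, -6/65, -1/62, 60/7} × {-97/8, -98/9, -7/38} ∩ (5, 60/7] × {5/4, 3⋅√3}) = ∅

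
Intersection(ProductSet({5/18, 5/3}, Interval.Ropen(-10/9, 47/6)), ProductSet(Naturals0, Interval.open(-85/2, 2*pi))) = EmptySet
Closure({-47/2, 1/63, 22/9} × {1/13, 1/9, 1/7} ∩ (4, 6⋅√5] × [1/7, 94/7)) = ∅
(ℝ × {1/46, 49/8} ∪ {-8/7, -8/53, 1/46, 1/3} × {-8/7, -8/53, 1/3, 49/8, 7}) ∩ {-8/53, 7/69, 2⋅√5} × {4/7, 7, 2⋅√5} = {-8/53} × {7}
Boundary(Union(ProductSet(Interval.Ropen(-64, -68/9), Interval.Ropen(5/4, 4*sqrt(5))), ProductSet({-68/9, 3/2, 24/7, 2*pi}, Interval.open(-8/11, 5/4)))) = Union(ProductSet({-64, -68/9}, Interval(5/4, 4*sqrt(5))), ProductSet({-68/9, 3/2, 24/7, 2*pi}, Interval(-8/11, 5/4)), ProductSet(Interval(-64, -68/9), {5/4, 4*sqrt(5)}))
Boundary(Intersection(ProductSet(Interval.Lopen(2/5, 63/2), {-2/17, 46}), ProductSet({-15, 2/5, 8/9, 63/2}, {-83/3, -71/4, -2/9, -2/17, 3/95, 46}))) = ProductSet({8/9, 63/2}, {-2/17, 46})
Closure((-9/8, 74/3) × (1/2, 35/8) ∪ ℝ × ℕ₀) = ((-∞, ∞) × ℕ₀) ∪ ({-9/8, 74/3} × [1/2, 35/8]) ∪ ([-9/8, 74/3] × {1/2, 35/8}) ∪ ((-9/8, 74/3) × (1/2, 35/8))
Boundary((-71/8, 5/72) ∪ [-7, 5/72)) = {-71/8, 5/72}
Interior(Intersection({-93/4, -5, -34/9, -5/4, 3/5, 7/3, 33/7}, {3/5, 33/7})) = EmptySet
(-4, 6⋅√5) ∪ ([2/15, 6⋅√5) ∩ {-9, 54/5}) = (-4, 6⋅√5)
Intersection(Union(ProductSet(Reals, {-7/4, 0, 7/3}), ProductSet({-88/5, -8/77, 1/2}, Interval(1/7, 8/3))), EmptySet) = EmptySet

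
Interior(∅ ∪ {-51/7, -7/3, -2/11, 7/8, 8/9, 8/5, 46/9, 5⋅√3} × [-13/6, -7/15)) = ∅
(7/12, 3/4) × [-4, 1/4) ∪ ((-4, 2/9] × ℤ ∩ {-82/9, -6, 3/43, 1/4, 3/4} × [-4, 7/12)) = ({3/43} × {-4, -3, …, 0}) ∪ ((7/12, 3/4) × [-4, 1/4))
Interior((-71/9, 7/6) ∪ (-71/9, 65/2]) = (-71/9, 65/2)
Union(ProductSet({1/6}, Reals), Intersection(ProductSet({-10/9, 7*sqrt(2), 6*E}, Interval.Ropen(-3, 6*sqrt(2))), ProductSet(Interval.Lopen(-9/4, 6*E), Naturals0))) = Union(ProductSet({1/6}, Reals), ProductSet({-10/9, 7*sqrt(2), 6*E}, Range(0, 9, 1)))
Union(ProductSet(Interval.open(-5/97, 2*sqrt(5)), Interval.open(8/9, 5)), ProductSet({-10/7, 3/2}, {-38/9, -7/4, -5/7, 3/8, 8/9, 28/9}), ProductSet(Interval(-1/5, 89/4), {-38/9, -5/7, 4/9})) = Union(ProductSet({-10/7, 3/2}, {-38/9, -7/4, -5/7, 3/8, 8/9, 28/9}), ProductSet(Interval(-1/5, 89/4), {-38/9, -5/7, 4/9}), ProductSet(Interval.open(-5/97, 2*sqrt(5)), Interval.open(8/9, 5)))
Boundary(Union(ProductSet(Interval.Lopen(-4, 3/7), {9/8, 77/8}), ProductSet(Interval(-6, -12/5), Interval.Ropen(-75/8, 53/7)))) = Union(ProductSet({-6, -12/5}, Interval(-75/8, 53/7)), ProductSet(Interval(-6, -12/5), {-75/8, 53/7}), ProductSet(Interval(-4, 3/7), {77/8}), ProductSet(Interval(-12/5, 3/7), {9/8, 77/8}))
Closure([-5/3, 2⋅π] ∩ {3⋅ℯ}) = ∅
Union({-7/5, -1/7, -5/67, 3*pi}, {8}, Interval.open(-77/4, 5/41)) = Union({8, 3*pi}, Interval.open(-77/4, 5/41))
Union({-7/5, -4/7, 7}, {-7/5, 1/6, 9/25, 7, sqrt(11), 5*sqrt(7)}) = {-7/5, -4/7, 1/6, 9/25, 7, sqrt(11), 5*sqrt(7)}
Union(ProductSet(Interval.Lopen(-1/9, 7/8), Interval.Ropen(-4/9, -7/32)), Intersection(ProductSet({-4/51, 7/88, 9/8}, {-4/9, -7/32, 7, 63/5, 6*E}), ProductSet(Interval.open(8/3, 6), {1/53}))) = ProductSet(Interval.Lopen(-1/9, 7/8), Interval.Ropen(-4/9, -7/32))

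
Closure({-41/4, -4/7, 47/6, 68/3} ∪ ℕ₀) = {-41/4, -4/7, 47/6, 68/3} ∪ ℕ₀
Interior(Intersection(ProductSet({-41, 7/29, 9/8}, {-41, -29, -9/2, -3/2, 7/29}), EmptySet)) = EmptySet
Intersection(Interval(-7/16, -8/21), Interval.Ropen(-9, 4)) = Interval(-7/16, -8/21)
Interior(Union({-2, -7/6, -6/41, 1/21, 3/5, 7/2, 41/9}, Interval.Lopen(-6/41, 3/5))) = Interval.open(-6/41, 3/5)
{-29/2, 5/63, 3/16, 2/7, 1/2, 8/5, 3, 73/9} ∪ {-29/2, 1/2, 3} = {-29/2, 5/63, 3/16, 2/7, 1/2, 8/5, 3, 73/9}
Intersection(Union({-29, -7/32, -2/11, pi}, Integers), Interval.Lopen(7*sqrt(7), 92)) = Range(19, 93, 1)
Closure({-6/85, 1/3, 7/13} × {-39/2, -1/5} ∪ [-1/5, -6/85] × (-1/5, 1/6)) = ({-6/85, 1/3, 7/13} × {-39/2, -1/5}) ∪ ([-1/5, -6/85] × [-1/5, 1/6])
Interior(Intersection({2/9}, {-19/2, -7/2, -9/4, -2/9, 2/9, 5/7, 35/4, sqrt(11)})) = EmptySet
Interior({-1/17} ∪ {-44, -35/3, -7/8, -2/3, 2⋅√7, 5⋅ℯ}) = ∅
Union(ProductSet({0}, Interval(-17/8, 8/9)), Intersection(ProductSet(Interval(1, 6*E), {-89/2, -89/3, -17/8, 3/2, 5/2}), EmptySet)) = ProductSet({0}, Interval(-17/8, 8/9))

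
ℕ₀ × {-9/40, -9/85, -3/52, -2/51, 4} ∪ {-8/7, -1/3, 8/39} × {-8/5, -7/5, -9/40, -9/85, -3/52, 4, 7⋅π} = (ℕ₀ × {-9/40, -9/85, -3/52, -2/51, 4}) ∪ ({-8/7, -1/3, 8/39} × {-8/5, -7/5, -9/40, -9/85, -3/52, 4, 7⋅π})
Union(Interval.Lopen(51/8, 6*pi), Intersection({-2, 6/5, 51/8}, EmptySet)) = Interval.Lopen(51/8, 6*pi)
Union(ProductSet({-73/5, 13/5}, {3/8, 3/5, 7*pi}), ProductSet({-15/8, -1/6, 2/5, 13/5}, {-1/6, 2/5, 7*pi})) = Union(ProductSet({-73/5, 13/5}, {3/8, 3/5, 7*pi}), ProductSet({-15/8, -1/6, 2/5, 13/5}, {-1/6, 2/5, 7*pi}))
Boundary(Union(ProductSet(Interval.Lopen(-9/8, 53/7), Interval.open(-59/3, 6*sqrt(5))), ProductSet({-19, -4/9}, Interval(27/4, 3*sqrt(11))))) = Union(ProductSet({-19}, Interval(27/4, 3*sqrt(11))), ProductSet({-9/8, 53/7}, Interval(-59/3, 6*sqrt(5))), ProductSet(Interval(-9/8, 53/7), {-59/3, 6*sqrt(5)}))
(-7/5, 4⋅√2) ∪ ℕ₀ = (-7/5, 4⋅√2) ∪ ℕ₀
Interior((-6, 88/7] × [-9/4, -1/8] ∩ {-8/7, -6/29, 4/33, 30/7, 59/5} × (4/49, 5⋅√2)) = ∅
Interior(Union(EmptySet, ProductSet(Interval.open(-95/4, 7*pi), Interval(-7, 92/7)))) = ProductSet(Interval.open(-95/4, 7*pi), Interval.open(-7, 92/7))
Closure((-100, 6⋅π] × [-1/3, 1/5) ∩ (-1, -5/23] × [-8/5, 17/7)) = ({-1, -5/23} × [-1/3, 1/5]) ∪ ([-1, -5/23] × {-1/3, 1/5}) ∪ ((-1, -5/23] × [-1/3, 1/5))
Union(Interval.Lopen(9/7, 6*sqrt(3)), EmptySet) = Interval.Lopen(9/7, 6*sqrt(3))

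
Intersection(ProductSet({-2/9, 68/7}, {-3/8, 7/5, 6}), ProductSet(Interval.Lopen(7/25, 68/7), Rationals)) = ProductSet({68/7}, {-3/8, 7/5, 6})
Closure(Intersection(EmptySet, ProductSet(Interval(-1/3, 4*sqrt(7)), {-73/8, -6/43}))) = EmptySet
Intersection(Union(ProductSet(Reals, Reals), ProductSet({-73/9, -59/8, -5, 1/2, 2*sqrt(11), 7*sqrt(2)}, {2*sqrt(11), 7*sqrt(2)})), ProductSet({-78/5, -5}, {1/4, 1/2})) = ProductSet({-78/5, -5}, {1/4, 1/2})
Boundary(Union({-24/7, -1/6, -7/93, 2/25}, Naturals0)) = Union({-24/7, -1/6, -7/93, 2/25}, Naturals0)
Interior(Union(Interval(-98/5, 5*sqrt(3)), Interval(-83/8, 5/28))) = Interval.open(-98/5, 5*sqrt(3))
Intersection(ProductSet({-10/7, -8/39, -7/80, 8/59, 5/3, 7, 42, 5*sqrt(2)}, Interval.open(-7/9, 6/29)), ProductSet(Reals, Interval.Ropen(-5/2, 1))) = ProductSet({-10/7, -8/39, -7/80, 8/59, 5/3, 7, 42, 5*sqrt(2)}, Interval.open(-7/9, 6/29))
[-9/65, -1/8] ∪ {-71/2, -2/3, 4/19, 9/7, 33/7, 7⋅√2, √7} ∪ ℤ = ℤ ∪ {-71/2, -2/3, 4/19, 9/7, 33/7, 7⋅√2, √7} ∪ [-9/65, -1/8]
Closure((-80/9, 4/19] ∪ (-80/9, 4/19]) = [-80/9, 4/19]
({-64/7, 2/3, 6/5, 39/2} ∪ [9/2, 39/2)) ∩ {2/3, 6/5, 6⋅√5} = {2/3, 6/5, 6⋅√5}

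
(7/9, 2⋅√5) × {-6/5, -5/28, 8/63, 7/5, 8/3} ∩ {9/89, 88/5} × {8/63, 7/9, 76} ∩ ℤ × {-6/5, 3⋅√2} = ∅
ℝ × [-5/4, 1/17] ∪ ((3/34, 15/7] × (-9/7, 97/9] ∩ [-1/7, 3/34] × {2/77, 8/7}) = ℝ × [-5/4, 1/17]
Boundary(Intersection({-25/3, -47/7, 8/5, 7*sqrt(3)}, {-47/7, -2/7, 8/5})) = {-47/7, 8/5}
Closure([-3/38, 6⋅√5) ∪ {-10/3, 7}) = {-10/3} ∪ [-3/38, 6⋅√5]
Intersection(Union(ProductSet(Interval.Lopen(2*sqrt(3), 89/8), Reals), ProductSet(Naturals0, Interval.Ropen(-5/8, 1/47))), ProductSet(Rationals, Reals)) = Union(ProductSet(Intersection(Interval.Lopen(2*sqrt(3), 89/8), Rationals), Reals), ProductSet(Naturals0, Interval.Ropen(-5/8, 1/47)))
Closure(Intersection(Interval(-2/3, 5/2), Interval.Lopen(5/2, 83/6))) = EmptySet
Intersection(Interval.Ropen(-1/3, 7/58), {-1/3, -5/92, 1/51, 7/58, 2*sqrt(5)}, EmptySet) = EmptySet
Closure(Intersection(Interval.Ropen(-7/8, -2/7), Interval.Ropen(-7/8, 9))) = Interval(-7/8, -2/7)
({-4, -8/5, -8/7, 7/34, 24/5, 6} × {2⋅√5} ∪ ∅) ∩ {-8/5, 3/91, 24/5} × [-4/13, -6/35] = ∅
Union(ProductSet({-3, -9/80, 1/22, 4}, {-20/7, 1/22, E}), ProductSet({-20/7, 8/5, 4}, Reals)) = Union(ProductSet({-20/7, 8/5, 4}, Reals), ProductSet({-3, -9/80, 1/22, 4}, {-20/7, 1/22, E}))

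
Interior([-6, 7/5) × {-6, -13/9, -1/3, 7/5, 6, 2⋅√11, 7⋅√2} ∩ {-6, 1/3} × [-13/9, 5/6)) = ∅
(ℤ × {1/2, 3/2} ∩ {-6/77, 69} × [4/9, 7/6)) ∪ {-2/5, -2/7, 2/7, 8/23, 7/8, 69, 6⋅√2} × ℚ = {-2/5, -2/7, 2/7, 8/23, 7/8, 69, 6⋅√2} × ℚ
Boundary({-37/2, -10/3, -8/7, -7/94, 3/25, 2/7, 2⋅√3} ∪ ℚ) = ℝ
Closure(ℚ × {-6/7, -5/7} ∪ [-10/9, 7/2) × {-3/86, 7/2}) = (ℝ × {-6/7, -5/7}) ∪ ([-10/9, 7/2] × {-3/86, 7/2})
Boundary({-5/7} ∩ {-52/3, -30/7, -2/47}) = ∅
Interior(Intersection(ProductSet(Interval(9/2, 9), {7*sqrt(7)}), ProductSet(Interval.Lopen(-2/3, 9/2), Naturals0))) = EmptySet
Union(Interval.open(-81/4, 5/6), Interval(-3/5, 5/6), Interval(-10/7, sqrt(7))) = Interval.Lopen(-81/4, sqrt(7))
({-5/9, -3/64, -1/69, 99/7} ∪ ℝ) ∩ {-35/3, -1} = {-35/3, -1}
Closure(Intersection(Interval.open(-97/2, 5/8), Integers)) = Range(-48, 1, 1)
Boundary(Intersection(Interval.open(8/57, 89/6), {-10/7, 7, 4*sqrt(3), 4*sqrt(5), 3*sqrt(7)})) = {7, 4*sqrt(3), 4*sqrt(5), 3*sqrt(7)}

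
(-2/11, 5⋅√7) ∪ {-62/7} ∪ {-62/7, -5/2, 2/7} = {-62/7, -5/2} ∪ (-2/11, 5⋅√7)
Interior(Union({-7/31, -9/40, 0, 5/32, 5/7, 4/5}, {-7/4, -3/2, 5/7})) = EmptySet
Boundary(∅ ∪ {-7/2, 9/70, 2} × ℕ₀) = {-7/2, 9/70, 2} × ℕ₀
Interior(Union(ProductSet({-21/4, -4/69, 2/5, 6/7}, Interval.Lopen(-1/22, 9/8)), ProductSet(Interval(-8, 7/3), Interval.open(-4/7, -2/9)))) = ProductSet(Interval.open(-8, 7/3), Interval.open(-4/7, -2/9))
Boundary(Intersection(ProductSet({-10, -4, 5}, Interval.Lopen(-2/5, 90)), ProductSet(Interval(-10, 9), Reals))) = ProductSet({-10, -4, 5}, Interval(-2/5, 90))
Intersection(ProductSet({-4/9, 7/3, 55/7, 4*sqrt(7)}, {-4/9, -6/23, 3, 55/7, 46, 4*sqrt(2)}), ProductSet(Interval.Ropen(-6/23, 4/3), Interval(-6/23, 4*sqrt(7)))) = EmptySet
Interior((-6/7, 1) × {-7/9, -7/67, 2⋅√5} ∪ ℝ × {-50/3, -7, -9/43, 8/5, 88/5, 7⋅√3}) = ∅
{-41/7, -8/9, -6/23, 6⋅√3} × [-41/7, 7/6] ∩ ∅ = ∅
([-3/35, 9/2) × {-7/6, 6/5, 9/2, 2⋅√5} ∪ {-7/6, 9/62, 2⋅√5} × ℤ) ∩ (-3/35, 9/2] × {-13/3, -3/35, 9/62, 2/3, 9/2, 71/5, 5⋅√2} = (-3/35, 9/2) × {9/2}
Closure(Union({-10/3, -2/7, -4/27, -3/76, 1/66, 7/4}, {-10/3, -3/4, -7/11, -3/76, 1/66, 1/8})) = {-10/3, -3/4, -7/11, -2/7, -4/27, -3/76, 1/66, 1/8, 7/4}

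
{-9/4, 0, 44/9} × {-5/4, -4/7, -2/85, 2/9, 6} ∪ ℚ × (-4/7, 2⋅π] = (ℚ × (-4/7, 2⋅π]) ∪ ({-9/4, 0, 44/9} × {-5/4, -4/7, -2/85, 2/9, 6})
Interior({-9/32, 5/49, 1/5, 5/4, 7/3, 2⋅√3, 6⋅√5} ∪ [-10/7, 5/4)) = (-10/7, 5/4)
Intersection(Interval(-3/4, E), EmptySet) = EmptySet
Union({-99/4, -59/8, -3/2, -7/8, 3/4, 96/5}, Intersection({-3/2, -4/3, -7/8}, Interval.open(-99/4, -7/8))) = {-99/4, -59/8, -3/2, -4/3, -7/8, 3/4, 96/5}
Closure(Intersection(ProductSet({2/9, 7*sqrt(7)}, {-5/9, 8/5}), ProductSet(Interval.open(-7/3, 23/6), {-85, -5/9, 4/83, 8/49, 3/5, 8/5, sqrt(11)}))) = ProductSet({2/9}, {-5/9, 8/5})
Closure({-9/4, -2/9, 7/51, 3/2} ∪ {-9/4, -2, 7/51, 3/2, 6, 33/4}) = {-9/4, -2, -2/9, 7/51, 3/2, 6, 33/4}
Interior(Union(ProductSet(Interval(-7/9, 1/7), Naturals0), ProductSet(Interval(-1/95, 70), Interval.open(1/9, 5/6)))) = Union(ProductSet(Interval.Lopen(-1/95, 1/7), Union(Complement(Naturals0, Union(Complement(Naturals0, Interval.open(1/9, 5/6)), {1/9, 5/6})), Complement(Naturals0, Union(Complement(Naturals0, Interval.open(1/9, 5/6)), Interval(1/9, 5/6))))), ProductSet(Interval.open(-1/95, 70), Union(Complement(Interval.open(1/9, 5/6), Complement(Naturals0, Interval.open(1/9, 5/6))), Complement(Interval.open(1/9, 5/6), Union(Complement(Naturals0, Interval.open(1/9, 5/6)), Naturals0)))), ProductSet(Interval.open(1/7, 70), Union(Complement(Interval.open(1/9, 5/6), Naturals0), Interval.open(1/9, 5/6))))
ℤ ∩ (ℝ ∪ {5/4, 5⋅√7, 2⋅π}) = ℤ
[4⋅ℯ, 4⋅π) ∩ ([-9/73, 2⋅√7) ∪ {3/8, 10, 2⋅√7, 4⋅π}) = ∅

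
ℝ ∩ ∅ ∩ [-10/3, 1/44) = ∅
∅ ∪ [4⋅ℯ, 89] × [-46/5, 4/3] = [4⋅ℯ, 89] × [-46/5, 4/3]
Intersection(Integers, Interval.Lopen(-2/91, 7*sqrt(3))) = Range(0, 13, 1)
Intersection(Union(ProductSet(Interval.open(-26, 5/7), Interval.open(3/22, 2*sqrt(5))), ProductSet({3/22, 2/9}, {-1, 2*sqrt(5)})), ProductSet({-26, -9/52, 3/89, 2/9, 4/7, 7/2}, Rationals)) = Union(ProductSet({2/9}, {-1}), ProductSet({-9/52, 3/89, 2/9, 4/7}, Intersection(Interval.open(3/22, 2*sqrt(5)), Rationals)))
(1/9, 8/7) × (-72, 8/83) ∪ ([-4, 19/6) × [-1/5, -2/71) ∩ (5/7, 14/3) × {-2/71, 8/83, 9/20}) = (1/9, 8/7) × (-72, 8/83)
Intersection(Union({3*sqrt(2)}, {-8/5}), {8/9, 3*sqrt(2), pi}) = {3*sqrt(2)}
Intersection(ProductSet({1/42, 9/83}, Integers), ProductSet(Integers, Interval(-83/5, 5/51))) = EmptySet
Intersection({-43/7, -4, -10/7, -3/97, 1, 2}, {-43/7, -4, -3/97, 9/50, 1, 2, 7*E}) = {-43/7, -4, -3/97, 1, 2}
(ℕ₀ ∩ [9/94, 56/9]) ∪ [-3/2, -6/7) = [-3/2, -6/7) ∪ {1, 2, …, 6}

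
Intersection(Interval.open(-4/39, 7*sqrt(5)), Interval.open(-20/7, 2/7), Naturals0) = Range(0, 1, 1)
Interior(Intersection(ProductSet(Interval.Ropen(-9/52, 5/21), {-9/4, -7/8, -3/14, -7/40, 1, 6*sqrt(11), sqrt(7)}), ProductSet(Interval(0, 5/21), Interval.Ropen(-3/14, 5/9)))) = EmptySet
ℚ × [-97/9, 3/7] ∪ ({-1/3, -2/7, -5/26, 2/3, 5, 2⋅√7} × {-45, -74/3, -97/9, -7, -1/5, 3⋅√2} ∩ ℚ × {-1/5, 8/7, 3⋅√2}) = (ℚ × [-97/9, 3/7]) ∪ ({-1/3, -2/7, -5/26, 2/3, 5} × {-1/5, 3⋅√2})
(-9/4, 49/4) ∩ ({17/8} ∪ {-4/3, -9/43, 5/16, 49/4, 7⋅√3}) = {-4/3, -9/43, 5/16, 17/8, 7⋅√3}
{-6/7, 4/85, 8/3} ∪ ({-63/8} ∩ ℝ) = {-63/8, -6/7, 4/85, 8/3}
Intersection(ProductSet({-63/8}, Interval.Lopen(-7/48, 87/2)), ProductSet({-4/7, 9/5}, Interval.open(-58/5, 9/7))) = EmptySet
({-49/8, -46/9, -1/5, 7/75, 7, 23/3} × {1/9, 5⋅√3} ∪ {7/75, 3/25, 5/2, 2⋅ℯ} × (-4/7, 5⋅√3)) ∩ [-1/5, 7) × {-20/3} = ∅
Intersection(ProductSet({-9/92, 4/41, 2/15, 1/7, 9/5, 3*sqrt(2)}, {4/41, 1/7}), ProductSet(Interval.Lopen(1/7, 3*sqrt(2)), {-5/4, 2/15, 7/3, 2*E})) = EmptySet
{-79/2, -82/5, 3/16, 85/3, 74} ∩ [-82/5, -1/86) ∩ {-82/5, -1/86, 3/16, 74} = {-82/5}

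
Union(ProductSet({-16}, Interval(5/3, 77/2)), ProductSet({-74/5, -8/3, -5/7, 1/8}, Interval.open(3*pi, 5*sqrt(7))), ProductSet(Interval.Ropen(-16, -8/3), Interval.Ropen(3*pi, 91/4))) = Union(ProductSet({-16}, Interval(5/3, 77/2)), ProductSet({-74/5, -8/3, -5/7, 1/8}, Interval.open(3*pi, 5*sqrt(7))), ProductSet(Interval.Ropen(-16, -8/3), Interval.Ropen(3*pi, 91/4)))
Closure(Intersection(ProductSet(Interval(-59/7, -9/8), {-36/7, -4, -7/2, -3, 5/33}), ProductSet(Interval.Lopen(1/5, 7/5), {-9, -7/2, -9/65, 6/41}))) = EmptySet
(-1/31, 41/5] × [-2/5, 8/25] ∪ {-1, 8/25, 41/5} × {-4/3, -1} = ({-1, 8/25, 41/5} × {-4/3, -1}) ∪ ((-1/31, 41/5] × [-2/5, 8/25])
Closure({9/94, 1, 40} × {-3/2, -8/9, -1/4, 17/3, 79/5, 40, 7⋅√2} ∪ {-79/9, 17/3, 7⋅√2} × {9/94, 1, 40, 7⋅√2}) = ({9/94, 1, 40} × {-3/2, -8/9, -1/4, 17/3, 79/5, 40, 7⋅√2}) ∪ ({-79/9, 17/3, 7⋅√2} × {9/94, 1, 40, 7⋅√2})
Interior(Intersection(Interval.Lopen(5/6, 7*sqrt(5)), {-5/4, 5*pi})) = EmptySet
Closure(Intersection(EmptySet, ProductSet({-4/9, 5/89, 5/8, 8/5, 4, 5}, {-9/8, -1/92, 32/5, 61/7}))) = EmptySet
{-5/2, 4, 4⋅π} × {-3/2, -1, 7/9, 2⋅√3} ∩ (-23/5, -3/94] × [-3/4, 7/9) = ∅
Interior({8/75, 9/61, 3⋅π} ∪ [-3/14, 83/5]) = (-3/14, 83/5)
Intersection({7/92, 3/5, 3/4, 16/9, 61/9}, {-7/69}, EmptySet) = EmptySet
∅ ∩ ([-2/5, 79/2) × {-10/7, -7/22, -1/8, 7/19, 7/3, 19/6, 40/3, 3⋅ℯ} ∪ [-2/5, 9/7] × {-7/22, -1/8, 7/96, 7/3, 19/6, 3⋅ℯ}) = ∅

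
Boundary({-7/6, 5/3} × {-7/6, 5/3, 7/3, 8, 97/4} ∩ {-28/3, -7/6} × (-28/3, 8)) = {-7/6} × {-7/6, 5/3, 7/3}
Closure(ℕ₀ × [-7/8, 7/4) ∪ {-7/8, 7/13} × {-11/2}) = ({-7/8, 7/13} × {-11/2}) ∪ (ℕ₀ × [-7/8, 7/4])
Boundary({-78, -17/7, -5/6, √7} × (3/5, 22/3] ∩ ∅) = ∅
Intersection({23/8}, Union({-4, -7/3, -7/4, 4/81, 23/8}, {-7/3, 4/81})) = {23/8}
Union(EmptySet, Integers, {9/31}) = Union({9/31}, Integers)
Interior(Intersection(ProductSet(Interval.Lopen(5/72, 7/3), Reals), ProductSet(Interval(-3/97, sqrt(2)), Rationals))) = EmptySet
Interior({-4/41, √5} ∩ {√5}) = ∅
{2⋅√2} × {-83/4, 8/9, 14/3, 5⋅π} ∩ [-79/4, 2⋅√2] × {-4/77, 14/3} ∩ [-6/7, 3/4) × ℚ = ∅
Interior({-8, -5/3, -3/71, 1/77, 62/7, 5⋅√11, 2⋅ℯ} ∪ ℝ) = ℝ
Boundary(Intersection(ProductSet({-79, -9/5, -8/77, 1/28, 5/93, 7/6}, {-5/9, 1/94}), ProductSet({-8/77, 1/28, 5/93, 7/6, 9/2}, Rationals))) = ProductSet({-8/77, 1/28, 5/93, 7/6}, {-5/9, 1/94})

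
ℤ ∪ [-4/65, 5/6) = ℤ ∪ [-4/65, 5/6)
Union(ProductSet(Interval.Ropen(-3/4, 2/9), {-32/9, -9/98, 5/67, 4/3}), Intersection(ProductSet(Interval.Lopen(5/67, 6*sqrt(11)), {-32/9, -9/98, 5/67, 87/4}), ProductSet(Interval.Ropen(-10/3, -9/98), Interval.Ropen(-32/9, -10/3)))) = ProductSet(Interval.Ropen(-3/4, 2/9), {-32/9, -9/98, 5/67, 4/3})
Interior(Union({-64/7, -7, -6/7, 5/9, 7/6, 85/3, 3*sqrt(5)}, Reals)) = Reals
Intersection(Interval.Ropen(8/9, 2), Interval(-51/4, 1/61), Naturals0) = EmptySet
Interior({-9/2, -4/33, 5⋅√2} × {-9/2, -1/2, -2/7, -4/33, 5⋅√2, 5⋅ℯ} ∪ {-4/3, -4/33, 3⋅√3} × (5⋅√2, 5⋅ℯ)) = ∅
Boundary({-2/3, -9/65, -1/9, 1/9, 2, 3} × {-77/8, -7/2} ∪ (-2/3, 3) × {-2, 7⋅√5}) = ({-2/3, -9/65, -1/9, 1/9, 2, 3} × {-77/8, -7/2}) ∪ ([-2/3, 3] × {-2, 7⋅√5})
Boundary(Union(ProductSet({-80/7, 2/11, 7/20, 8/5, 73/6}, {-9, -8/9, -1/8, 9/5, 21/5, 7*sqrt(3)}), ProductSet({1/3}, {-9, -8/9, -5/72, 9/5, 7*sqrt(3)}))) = Union(ProductSet({1/3}, {-9, -8/9, -5/72, 9/5, 7*sqrt(3)}), ProductSet({-80/7, 2/11, 7/20, 8/5, 73/6}, {-9, -8/9, -1/8, 9/5, 21/5, 7*sqrt(3)}))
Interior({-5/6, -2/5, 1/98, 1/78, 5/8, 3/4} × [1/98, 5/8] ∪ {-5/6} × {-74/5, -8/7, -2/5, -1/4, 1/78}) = ∅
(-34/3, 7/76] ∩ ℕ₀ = {0}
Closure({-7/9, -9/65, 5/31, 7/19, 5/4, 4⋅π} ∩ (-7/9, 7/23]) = {-9/65, 5/31}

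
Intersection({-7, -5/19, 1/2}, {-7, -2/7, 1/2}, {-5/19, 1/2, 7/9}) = {1/2}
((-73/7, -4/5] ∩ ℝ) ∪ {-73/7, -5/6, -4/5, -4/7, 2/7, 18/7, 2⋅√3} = [-73/7, -4/5] ∪ {-4/7, 2/7, 18/7, 2⋅√3}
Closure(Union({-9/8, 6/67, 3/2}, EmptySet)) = {-9/8, 6/67, 3/2}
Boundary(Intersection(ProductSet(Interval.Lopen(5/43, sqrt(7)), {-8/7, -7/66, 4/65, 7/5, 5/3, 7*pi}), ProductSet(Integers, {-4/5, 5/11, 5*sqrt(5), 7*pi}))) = ProductSet(Range(1, 3, 1), {7*pi})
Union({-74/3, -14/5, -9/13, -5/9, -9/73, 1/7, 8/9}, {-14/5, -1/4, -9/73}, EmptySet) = {-74/3, -14/5, -9/13, -5/9, -1/4, -9/73, 1/7, 8/9}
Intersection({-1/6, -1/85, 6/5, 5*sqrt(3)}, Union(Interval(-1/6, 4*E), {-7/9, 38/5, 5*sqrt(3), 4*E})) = {-1/6, -1/85, 6/5, 5*sqrt(3)}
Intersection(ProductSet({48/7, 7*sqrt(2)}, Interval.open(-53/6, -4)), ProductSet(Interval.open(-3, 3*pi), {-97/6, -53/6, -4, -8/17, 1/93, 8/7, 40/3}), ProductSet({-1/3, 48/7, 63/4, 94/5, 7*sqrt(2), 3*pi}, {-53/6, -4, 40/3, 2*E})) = EmptySet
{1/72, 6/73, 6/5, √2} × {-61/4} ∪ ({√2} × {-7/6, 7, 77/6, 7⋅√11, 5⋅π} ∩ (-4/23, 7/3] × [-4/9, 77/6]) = ({√2} × {7, 77/6}) ∪ ({1/72, 6/73, 6/5, √2} × {-61/4})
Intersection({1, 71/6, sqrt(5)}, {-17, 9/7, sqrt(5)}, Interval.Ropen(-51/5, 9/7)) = EmptySet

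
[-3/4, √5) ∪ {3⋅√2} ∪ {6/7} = [-3/4, √5) ∪ {3⋅√2}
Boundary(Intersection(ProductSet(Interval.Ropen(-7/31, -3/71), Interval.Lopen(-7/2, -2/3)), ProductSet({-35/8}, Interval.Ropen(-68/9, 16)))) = EmptySet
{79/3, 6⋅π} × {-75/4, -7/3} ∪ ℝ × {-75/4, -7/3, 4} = ℝ × {-75/4, -7/3, 4}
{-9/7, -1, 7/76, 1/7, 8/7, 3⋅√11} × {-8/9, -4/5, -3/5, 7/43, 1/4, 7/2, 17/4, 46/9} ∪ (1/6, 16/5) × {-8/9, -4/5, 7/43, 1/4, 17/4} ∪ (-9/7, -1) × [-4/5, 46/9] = ((-9/7, -1) × [-4/5, 46/9]) ∪ ((1/6, 16/5) × {-8/9, -4/5, 7/43, 1/4, 17/4}) ∪ ({-9/7, -1, 7/76, 1/7, 8/7, 3⋅√11} × {-8/9, -4/5, -3/5, 7/43, 1/4, 7/2, 17/4, 46/9})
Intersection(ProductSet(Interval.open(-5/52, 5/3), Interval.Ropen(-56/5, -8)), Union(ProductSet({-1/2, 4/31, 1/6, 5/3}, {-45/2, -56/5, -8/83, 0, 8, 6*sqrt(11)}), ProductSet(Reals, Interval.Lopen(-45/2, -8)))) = ProductSet(Interval.open(-5/52, 5/3), Interval.Ropen(-56/5, -8))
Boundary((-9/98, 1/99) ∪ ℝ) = ∅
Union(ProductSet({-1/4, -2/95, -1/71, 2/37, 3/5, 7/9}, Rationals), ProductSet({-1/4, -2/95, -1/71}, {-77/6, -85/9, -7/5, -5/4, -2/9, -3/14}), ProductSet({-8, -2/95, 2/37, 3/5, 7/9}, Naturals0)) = Union(ProductSet({-8, -2/95, 2/37, 3/5, 7/9}, Naturals0), ProductSet({-1/4, -2/95, -1/71, 2/37, 3/5, 7/9}, Rationals))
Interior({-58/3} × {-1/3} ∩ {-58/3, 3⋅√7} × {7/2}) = ∅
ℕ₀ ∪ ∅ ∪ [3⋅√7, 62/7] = ℕ₀ ∪ [3⋅√7, 62/7]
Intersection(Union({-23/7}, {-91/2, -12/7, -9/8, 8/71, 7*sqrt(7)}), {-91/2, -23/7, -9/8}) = {-91/2, -23/7, -9/8}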